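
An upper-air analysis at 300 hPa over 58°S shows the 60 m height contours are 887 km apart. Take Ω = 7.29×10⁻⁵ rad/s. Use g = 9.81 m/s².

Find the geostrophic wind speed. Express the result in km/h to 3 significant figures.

Coriolis parameter at 58°S:
f = 2Ω sin φ = 2 × 7.29×10⁻⁵ × sin 58° = 1.24×10⁻⁴ s⁻¹
Height gradient: |∂Z/∂n| = 60 m / 887000 m = 6.76×10⁻⁵
On a pressure surface, geostrophic balance gives V_g = (g/f)|∂Z/∂n|:
V_g = 9.81 × 6.76×10⁻⁵ / 1.24×10⁻⁴ = 5.37 m/s
Converting: 5.37 m/s × 3.6 = 19.3 km/h

19.3 km/h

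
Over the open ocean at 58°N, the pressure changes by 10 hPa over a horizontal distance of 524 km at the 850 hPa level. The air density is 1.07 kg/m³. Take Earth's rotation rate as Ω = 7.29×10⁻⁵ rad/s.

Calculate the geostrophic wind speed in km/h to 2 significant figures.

52 km/h

Coriolis parameter at 58°N:
f = 2Ω sin φ = 2 × 7.29×10⁻⁵ × sin 58° = 1.24×10⁻⁴ s⁻¹
Pressure gradient: |∂P/∂n| = 1000 Pa / 524000 m = 1.91×10⁻³ Pa/m
Geostrophic balance (pressure-gradient force = Coriolis force):
V_g = (1/(fρ)) |∂P/∂n| = 1.91×10⁻³ / (1.24×10⁻⁴ × 1.07) = 14.4 m/s
Converting: 14.4 m/s × 3.6 = 52 km/h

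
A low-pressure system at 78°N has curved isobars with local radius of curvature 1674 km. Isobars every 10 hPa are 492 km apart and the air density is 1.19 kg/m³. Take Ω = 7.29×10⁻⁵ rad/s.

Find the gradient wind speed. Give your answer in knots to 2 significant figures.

Coriolis parameter at 78°N:
f = 2Ω sin φ = 2 × 7.29×10⁻⁵ × sin 78° = 1.43×10⁻⁴ s⁻¹
Pressure gradient: |∂P/∂n| = 1000 Pa / 492000 m = 2.03×10⁻³ Pa/m
Geostrophic speed: V_g = |∂P/∂n|/(fρ) = 2.03×10⁻³/(1.43×10⁻⁴ × 1.19) = 12.0 m/s
Around a low, centrifugal force acts outward with Coriolis, so pressure-gradient force balances both:
(1/ρ)|∂P/∂n| = fV + V²/R  →  V² + fR·V − fR·V_g = 0
With fR = 1.43×10⁻⁴ × 1674×10³ m = 239 m/s:
V = [−fR + √((fR)² + 4 fR V_g)]/2 = [−239 + √(239² + 4×239×12)]/2 = 11.4 m/s
Subgeostrophic (V < V_g = 12 m/s), as expected around a low.
Converting: 11.4 m/s × 1.944 = 22 knots

22 knots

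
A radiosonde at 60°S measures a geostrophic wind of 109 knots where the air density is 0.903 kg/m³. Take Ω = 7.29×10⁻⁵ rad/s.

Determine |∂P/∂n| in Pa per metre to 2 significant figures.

6.4×10⁻³ Pa/m

Coriolis parameter at 60°S:
f = 2Ω sin φ = 2 × 7.29×10⁻⁵ × sin 60° = 1.26×10⁻⁴ s⁻¹
Wind speed in SI: 109 knots = 56.1 m/s
Geostrophic balance rearranged: |∂P/∂n| = f ρ V_g
|∂P/∂n| = 1.26×10⁻⁴ × 0.903 × 56.1 = 6.39×10⁻³ Pa/m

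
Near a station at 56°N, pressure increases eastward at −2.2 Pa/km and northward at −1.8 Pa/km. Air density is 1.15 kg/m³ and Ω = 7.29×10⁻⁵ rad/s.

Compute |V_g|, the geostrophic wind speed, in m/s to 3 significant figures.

20.4 m/s

Coriolis parameter at 56°N:
f = 2Ω sin φ = 2 × 7.29×10⁻⁵ × sin 56° = 1.21×10⁻⁴ s⁻¹
Component geostrophic relations (x east, y north):
u_g = −(1/(fρ)) ∂P/∂y,  v_g = (1/(fρ)) ∂P/∂x
u_g = −(−1.8×10⁻³)/(1.21×10⁻⁴ × 1.15) = 12.9 m/s;  v_g = (−2.2×10⁻³)/(1.21×10⁻⁴ × 1.15) = −15.8 m/s
|V_g| = √(u_g² + v_g²) = 20.4 m/s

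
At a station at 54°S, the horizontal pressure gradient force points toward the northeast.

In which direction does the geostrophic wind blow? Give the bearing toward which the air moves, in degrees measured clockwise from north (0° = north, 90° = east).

315°

The pressure-gradient force points toward the northeast (bearing 045°).
Geostrophic balance: in the Southern Hemisphere the Coriolis force deflects motion to the left, so the geostrophic wind blows 90° to the left of the pressure-gradient force (low pressure on the right).
Rotating 045° by 90° counterclockwise gives 315° — the wind blows toward the northwest.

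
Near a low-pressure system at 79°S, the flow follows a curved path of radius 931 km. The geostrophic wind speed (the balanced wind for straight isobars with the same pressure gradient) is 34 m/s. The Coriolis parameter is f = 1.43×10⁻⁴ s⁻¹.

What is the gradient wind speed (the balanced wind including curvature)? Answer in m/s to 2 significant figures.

Around a low, centrifugal force acts outward with Coriolis, so pressure-gradient force balances both:
(1/ρ)|∂P/∂n| = fV + V²/R  →  V² + fR·V − fR·V_g = 0
With fR = 1.43×10⁻⁴ × 931×10³ m = 133 m/s:
V = [−fR + √((fR)² + 4 fR V_g)]/2 = [−133 + √(133² + 4×133×34)]/2 = 28.1 m/s
Subgeostrophic (V < V_g = 34 m/s), as expected around a low.

28 m/s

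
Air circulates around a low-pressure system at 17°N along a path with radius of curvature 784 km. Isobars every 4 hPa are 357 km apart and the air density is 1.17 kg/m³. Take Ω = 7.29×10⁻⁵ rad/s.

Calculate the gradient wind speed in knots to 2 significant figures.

Coriolis parameter at 17°N:
f = 2Ω sin φ = 2 × 7.29×10⁻⁵ × sin 17° = 4.26×10⁻⁵ s⁻¹
Pressure gradient: |∂P/∂n| = 400 Pa / 357000 m = 1.12×10⁻³ Pa/m
Geostrophic speed: V_g = |∂P/∂n|/(fρ) = 1.12×10⁻³/(4.26×10⁻⁵ × 1.17) = 22.5 m/s
Around a low, centrifugal force acts outward with Coriolis, so pressure-gradient force balances both:
(1/ρ)|∂P/∂n| = fV + V²/R  →  V² + fR·V − fR·V_g = 0
With fR = 4.26×10⁻⁵ × 784×10³ m = 33.4 m/s:
V = [−fR + √((fR)² + 4 fR V_g)]/2 = [−33.4 + √(33.4² + 4×33.4×22.5)]/2 = 15.4 m/s
Subgeostrophic (V < V_g = 22.5 m/s), as expected around a low.
Converting: 15.4 m/s × 1.944 = 30 knots

30 knots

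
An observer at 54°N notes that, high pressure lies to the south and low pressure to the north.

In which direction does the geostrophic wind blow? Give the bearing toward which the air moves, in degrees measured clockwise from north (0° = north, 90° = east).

090°

The pressure-gradient force points toward the north (bearing 000°).
Geostrophic balance: in the Northern Hemisphere the Coriolis force deflects motion to the right, so the geostrophic wind blows 90° to the right of the pressure-gradient force (low pressure on the left).
Rotating 000° by 90° clockwise gives 090° — the wind blows toward the east.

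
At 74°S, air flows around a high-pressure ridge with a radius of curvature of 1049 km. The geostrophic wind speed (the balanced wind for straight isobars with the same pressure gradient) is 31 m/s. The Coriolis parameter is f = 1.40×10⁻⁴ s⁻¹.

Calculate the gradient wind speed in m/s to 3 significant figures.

Around a high, pressure-gradient force acts outward with centrifugal, so Coriolis balances both:
fV = (1/ρ)|∂P/∂n| + V²/R  →  V² − fR·V + fR·V_g = 0
With fR = 1.40×10⁻⁴ × 1049×10³ m = 147 m/s:
V = [fR − √((fR)² − 4 fR V_g)]/2 = [147 − √(147² − 4×147×31)]/2 = 44.5 m/s
Supergeostrophic (V > V_g = 31 m/s), as expected around a high.

44.5 m/s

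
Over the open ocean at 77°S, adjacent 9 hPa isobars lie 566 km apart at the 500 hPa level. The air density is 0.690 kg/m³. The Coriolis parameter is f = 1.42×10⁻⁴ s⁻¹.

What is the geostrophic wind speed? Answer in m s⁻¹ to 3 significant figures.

16.2 m s⁻¹

Pressure gradient: |∂P/∂n| = 900 Pa / 566000 m = 1.59×10⁻³ Pa/m
Geostrophic balance (pressure-gradient force = Coriolis force):
V_g = (1/(fρ)) |∂P/∂n| = 1.59×10⁻³ / (1.42×10⁻⁴ × 0.690) = 16.2 m/s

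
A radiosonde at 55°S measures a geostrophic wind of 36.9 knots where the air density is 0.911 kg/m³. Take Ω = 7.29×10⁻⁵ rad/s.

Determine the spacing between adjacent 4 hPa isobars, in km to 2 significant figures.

Coriolis parameter at 55°S:
f = 2Ω sin φ = 2 × 7.29×10⁻⁵ × sin 55° = 1.19×10⁻⁴ s⁻¹
Wind speed in SI: 36.9 knots = 19.0 m/s
Geostrophic balance rearranged: |∂P/∂n| = f ρ V_g
|∂P/∂n| = 1.19×10⁻⁴ × 0.911 × 19.0 = 2.07×10⁻³ Pa/m
Isobar spacing: Δn = ΔP/|∂P/∂n| = 400 Pa / 2.07×10⁻³ Pa/m = 193667 m ≈ 190 km

190 km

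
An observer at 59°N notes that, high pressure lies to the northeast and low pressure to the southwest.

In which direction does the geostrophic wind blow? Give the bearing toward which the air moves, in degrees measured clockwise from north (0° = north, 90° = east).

315°

The pressure-gradient force points toward the southwest (bearing 225°).
Geostrophic balance: in the Northern Hemisphere the Coriolis force deflects motion to the right, so the geostrophic wind blows 90° to the right of the pressure-gradient force (low pressure on the left).
Rotating 225° by 90° clockwise gives 315° — the wind blows toward the northwest.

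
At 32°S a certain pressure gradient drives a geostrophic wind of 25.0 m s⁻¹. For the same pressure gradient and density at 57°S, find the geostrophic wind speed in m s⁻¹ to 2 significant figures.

16 m s⁻¹

With the same pressure gradient and density, V_g ∝ 1/f ∝ 1/sin φ.
V₂ = V₁ · sin φ₁ / sin φ₂ = 25.0 × sin 32° / sin 57°
V₂ = 25.0 × 0.5299/0.8387 = 16 m s⁻¹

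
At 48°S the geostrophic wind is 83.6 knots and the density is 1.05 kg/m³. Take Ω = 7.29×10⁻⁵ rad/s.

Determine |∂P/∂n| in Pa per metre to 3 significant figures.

Coriolis parameter at 48°S:
f = 2Ω sin φ = 2 × 7.29×10⁻⁵ × sin 48° = 1.08×10⁻⁴ s⁻¹
Wind speed in SI: 83.6 knots = 43.0 m/s
Geostrophic balance rearranged: |∂P/∂n| = f ρ V_g
|∂P/∂n| = 1.08×10⁻⁴ × 1.05 × 43.0 = 4.89×10⁻³ Pa/m

4.89×10⁻³ Pa/m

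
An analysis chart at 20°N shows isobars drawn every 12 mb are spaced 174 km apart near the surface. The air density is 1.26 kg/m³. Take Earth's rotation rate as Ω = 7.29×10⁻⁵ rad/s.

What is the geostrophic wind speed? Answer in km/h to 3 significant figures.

Coriolis parameter at 20°N:
f = 2Ω sin φ = 2 × 7.29×10⁻⁵ × sin 20° = 4.99×10⁻⁵ s⁻¹
Pressure gradient: |∂P/∂n| = 1200 Pa / 174000 m = 6.90×10⁻³ Pa/m
Geostrophic balance (pressure-gradient force = Coriolis force):
V_g = (1/(fρ)) |∂P/∂n| = 6.90×10⁻³ / (4.99×10⁻⁵ × 1.26) = 110 m/s
Converting: 110 m/s × 3.6 = 395 km/h

395 km/h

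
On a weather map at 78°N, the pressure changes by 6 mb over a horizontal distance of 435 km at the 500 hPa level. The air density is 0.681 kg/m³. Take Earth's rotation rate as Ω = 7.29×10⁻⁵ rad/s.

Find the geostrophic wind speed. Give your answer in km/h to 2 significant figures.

51 km/h

Coriolis parameter at 78°N:
f = 2Ω sin φ = 2 × 7.29×10⁻⁵ × sin 78° = 1.43×10⁻⁴ s⁻¹
Pressure gradient: |∂P/∂n| = 600 Pa / 435000 m = 1.38×10⁻³ Pa/m
Geostrophic balance (pressure-gradient force = Coriolis force):
V_g = (1/(fρ)) |∂P/∂n| = 1.38×10⁻³ / (1.43×10⁻⁴ × 0.681) = 14.2 m/s
Converting: 14.2 m/s × 3.6 = 51 km/h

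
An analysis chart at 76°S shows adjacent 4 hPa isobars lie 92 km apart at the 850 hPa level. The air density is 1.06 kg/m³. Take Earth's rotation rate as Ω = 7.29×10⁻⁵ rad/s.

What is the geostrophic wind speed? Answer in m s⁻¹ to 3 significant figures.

Coriolis parameter at 76°S:
f = 2Ω sin φ = 2 × 7.29×10⁻⁵ × sin 76° = 1.41×10⁻⁴ s⁻¹
Pressure gradient: |∂P/∂n| = 400 Pa / 92000 m = 4.35×10⁻³ Pa/m
Geostrophic balance (pressure-gradient force = Coriolis force):
V_g = (1/(fρ)) |∂P/∂n| = 4.35×10⁻³ / (1.41×10⁻⁴ × 1.06) = 29.0 m/s

29.0 m s⁻¹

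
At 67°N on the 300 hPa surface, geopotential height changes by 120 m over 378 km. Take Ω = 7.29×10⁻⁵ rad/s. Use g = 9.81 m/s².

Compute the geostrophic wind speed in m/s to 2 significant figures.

23 m/s

Coriolis parameter at 67°N:
f = 2Ω sin φ = 2 × 7.29×10⁻⁵ × sin 67° = 1.34×10⁻⁴ s⁻¹
Height gradient: |∂Z/∂n| = 120 m / 378000 m = 3.17×10⁻⁴
On a pressure surface, geostrophic balance gives V_g = (g/f)|∂Z/∂n|:
V_g = 9.81 × 3.17×10⁻⁴ / 1.34×10⁻⁴ = 23.2 m/s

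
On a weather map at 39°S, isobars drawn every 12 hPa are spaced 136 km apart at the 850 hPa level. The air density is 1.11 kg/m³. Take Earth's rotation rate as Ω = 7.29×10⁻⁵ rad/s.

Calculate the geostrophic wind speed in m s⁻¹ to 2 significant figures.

Coriolis parameter at 39°S:
f = 2Ω sin φ = 2 × 7.29×10⁻⁵ × sin 39° = 9.18×10⁻⁵ s⁻¹
Pressure gradient: |∂P/∂n| = 1200 Pa / 136000 m = 8.82×10⁻³ Pa/m
Geostrophic balance (pressure-gradient force = Coriolis force):
V_g = (1/(fρ)) |∂P/∂n| = 8.82×10⁻³ / (9.18×10⁻⁵ × 1.11) = 86.6 m/s

87 m s⁻¹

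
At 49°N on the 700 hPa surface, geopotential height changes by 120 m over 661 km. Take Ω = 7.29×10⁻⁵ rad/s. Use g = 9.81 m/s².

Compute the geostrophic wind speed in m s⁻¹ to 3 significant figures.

Coriolis parameter at 49°N:
f = 2Ω sin φ = 2 × 7.29×10⁻⁵ × sin 49° = 1.10×10⁻⁴ s⁻¹
Height gradient: |∂Z/∂n| = 120 m / 661000 m = 1.82×10⁻⁴
On a pressure surface, geostrophic balance gives V_g = (g/f)|∂Z/∂n|:
V_g = 9.81 × 1.82×10⁻⁴ / 1.10×10⁻⁴ = 16.2 m/s

16.2 m s⁻¹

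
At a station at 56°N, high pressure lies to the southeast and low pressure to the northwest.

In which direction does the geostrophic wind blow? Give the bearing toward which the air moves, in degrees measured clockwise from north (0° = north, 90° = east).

045°

The pressure-gradient force points toward the northwest (bearing 315°).
Geostrophic balance: in the Northern Hemisphere the Coriolis force deflects motion to the right, so the geostrophic wind blows 90° to the right of the pressure-gradient force (low pressure on the left).
Rotating 315° by 90° clockwise gives 045° — the wind blows toward the northeast.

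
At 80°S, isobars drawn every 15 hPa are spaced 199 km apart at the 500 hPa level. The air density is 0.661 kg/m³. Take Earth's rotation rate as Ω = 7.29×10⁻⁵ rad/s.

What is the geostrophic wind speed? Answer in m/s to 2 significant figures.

Coriolis parameter at 80°S:
f = 2Ω sin φ = 2 × 7.29×10⁻⁵ × sin 80° = 1.44×10⁻⁴ s⁻¹
Pressure gradient: |∂P/∂n| = 1500 Pa / 199000 m = 7.54×10⁻³ Pa/m
Geostrophic balance (pressure-gradient force = Coriolis force):
V_g = (1/(fρ)) |∂P/∂n| = 7.54×10⁻³ / (1.44×10⁻⁴ × 0.661) = 79.4 m/s

79 m/s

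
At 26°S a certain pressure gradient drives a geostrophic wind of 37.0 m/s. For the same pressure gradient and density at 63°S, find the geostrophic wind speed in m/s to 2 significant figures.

18 m/s

With the same pressure gradient and density, V_g ∝ 1/f ∝ 1/sin φ.
V₂ = V₁ · sin φ₁ / sin φ₂ = 37.0 × sin 26° / sin 63°
V₂ = 37.0 × 0.4384/0.8910 = 18 m/s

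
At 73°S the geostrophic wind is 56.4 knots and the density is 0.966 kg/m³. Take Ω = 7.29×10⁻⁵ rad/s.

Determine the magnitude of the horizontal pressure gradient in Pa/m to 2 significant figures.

Coriolis parameter at 73°S:
f = 2Ω sin φ = 2 × 7.29×10⁻⁵ × sin 73° = 1.39×10⁻⁴ s⁻¹
Wind speed in SI: 56.4 knots = 29.0 m/s
Geostrophic balance rearranged: |∂P/∂n| = f ρ V_g
|∂P/∂n| = 1.39×10⁻⁴ × 0.966 × 29.0 = 3.91×10⁻³ Pa/m

3.9×10⁻³ Pa/m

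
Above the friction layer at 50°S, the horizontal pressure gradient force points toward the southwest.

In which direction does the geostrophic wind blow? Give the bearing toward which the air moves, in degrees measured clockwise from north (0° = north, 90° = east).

135°

The pressure-gradient force points toward the southwest (bearing 225°).
Geostrophic balance: in the Southern Hemisphere the Coriolis force deflects motion to the left, so the geostrophic wind blows 90° to the left of the pressure-gradient force (low pressure on the right).
Rotating 225° by 90° counterclockwise gives 135° — the wind blows toward the southeast.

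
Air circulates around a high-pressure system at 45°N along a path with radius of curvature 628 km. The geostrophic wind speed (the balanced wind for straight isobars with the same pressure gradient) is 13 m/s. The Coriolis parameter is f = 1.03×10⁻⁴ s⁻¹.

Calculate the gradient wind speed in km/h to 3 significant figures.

Around a high, pressure-gradient force acts outward with centrifugal, so Coriolis balances both:
fV = (1/ρ)|∂P/∂n| + V²/R  →  V² − fR·V + fR·V_g = 0
With fR = 1.03×10⁻⁴ × 628×10³ m = 64.7 m/s:
V = [fR − √((fR)² − 4 fR V_g)]/2 = [64.7 − √(64.7² − 4×64.7×13)]/2 = 18 m/s
Supergeostrophic (V > V_g = 13 m/s), as expected around a high.
Converting: 18 m/s × 3.6 = 64.9 km/h

64.9 km/h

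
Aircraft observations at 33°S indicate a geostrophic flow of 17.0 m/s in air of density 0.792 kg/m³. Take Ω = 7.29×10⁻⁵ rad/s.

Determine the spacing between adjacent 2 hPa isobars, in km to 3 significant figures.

187 km

Coriolis parameter at 33°S:
f = 2Ω sin φ = 2 × 7.29×10⁻⁵ × sin 33° = 7.94×10⁻⁵ s⁻¹
Geostrophic balance rearranged: |∂P/∂n| = f ρ V_g
|∂P/∂n| = 7.94×10⁻⁵ × 0.792 × 17.0 = 1.07×10⁻³ Pa/m
Isobar spacing: Δn = ΔP/|∂P/∂n| = 200 Pa / 1.07×10⁻³ Pa/m = 187064 m ≈ 187 km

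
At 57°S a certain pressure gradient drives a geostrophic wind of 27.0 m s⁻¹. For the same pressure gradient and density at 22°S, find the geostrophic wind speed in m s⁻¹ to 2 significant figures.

With the same pressure gradient and density, V_g ∝ 1/f ∝ 1/sin φ.
V₂ = V₁ · sin φ₁ / sin φ₂ = 27.0 × sin 57° / sin 22°
V₂ = 27.0 × 0.8387/0.3746 = 60 m s⁻¹

60 m s⁻¹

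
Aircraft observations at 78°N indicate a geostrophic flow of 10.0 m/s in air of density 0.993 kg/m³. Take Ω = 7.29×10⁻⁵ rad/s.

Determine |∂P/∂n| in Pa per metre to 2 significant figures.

1.4×10⁻³ Pa/m

Coriolis parameter at 78°N:
f = 2Ω sin φ = 2 × 7.29×10⁻⁵ × sin 78° = 1.43×10⁻⁴ s⁻¹
Geostrophic balance rearranged: |∂P/∂n| = f ρ V_g
|∂P/∂n| = 1.43×10⁻⁴ × 0.993 × 10.0 = 1.42×10⁻³ Pa/m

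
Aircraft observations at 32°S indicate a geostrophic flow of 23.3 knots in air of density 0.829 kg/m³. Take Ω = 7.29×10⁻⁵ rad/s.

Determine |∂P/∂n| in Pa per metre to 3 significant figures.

7.68×10⁻⁴ Pa/m

Coriolis parameter at 32°S:
f = 2Ω sin φ = 2 × 7.29×10⁻⁵ × sin 32° = 7.73×10⁻⁵ s⁻¹
Wind speed in SI: 23.3 knots = 12.0 m/s
Geostrophic balance rearranged: |∂P/∂n| = f ρ V_g
|∂P/∂n| = 7.73×10⁻⁵ × 0.829 × 12.0 = 7.68×10⁻⁴ Pa/m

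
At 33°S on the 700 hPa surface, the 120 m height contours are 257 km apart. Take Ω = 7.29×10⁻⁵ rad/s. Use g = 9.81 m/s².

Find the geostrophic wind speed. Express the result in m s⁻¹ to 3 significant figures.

Coriolis parameter at 33°S:
f = 2Ω sin φ = 2 × 7.29×10⁻⁵ × sin 33° = 7.94×10⁻⁵ s⁻¹
Height gradient: |∂Z/∂n| = 120 m / 257000 m = 4.67×10⁻⁴
On a pressure surface, geostrophic balance gives V_g = (g/f)|∂Z/∂n|:
V_g = 9.81 × 4.67×10⁻⁴ / 7.94×10⁻⁵ = 57.7 m/s

57.7 m s⁻¹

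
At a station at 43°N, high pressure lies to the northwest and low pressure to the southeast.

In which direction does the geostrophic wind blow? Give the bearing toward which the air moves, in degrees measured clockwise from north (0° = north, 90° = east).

The pressure-gradient force points toward the southeast (bearing 135°).
Geostrophic balance: in the Northern Hemisphere the Coriolis force deflects motion to the right, so the geostrophic wind blows 90° to the right of the pressure-gradient force (low pressure on the left).
Rotating 135° by 90° clockwise gives 225° — the wind blows toward the southwest.

225°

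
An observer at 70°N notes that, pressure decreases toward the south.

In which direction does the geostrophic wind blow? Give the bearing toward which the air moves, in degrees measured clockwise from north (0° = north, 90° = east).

270°

The pressure-gradient force points toward the south (bearing 180°).
Geostrophic balance: in the Northern Hemisphere the Coriolis force deflects motion to the right, so the geostrophic wind blows 90° to the right of the pressure-gradient force (low pressure on the left).
Rotating 180° by 90° clockwise gives 270° — the wind blows toward the west.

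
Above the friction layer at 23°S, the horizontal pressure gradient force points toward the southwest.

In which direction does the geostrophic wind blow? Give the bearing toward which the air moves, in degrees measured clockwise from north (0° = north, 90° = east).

135°

The pressure-gradient force points toward the southwest (bearing 225°).
Geostrophic balance: in the Southern Hemisphere the Coriolis force deflects motion to the left, so the geostrophic wind blows 90° to the left of the pressure-gradient force (low pressure on the right).
Rotating 225° by 90° counterclockwise gives 135° — the wind blows toward the southeast.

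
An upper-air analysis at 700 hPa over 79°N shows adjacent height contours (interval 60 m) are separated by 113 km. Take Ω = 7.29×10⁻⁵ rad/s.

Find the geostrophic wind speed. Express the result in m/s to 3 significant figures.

Coriolis parameter at 79°N:
f = 2Ω sin φ = 2 × 7.29×10⁻⁵ × sin 79° = 1.43×10⁻⁴ s⁻¹
Height gradient: |∂Z/∂n| = 60 m / 113000 m = 5.31×10⁻⁴
On a pressure surface, geostrophic balance gives V_g = (g/f)|∂Z/∂n|:
V_g = 9.81 × 5.31×10⁻⁴ / 1.43×10⁻⁴ = 36.4 m/s

36.4 m/s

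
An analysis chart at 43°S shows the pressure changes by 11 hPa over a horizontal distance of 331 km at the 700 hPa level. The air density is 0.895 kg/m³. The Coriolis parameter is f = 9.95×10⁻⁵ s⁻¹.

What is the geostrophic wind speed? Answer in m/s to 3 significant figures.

Pressure gradient: |∂P/∂n| = 1100 Pa / 331000 m = 3.32×10⁻³ Pa/m
Geostrophic balance (pressure-gradient force = Coriolis force):
V_g = (1/(fρ)) |∂P/∂n| = 3.32×10⁻³ / (9.95×10⁻⁵ × 0.895) = 37.3 m/s

37.3 m/s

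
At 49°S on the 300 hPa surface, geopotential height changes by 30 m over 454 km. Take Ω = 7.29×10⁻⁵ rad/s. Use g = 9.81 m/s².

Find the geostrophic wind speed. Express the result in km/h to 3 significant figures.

21.2 km/h

Coriolis parameter at 49°S:
f = 2Ω sin φ = 2 × 7.29×10⁻⁵ × sin 49° = 1.10×10⁻⁴ s⁻¹
Height gradient: |∂Z/∂n| = 30 m / 454000 m = 6.61×10⁻⁵
On a pressure surface, geostrophic balance gives V_g = (g/f)|∂Z/∂n|:
V_g = 9.81 × 6.61×10⁻⁵ / 1.10×10⁻⁴ = 5.89 m/s
Converting: 5.89 m/s × 3.6 = 21.2 km/h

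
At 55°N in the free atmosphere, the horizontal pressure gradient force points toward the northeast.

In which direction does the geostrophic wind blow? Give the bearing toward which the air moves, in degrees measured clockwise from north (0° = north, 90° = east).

135°

The pressure-gradient force points toward the northeast (bearing 045°).
Geostrophic balance: in the Northern Hemisphere the Coriolis force deflects motion to the right, so the geostrophic wind blows 90° to the right of the pressure-gradient force (low pressure on the left).
Rotating 045° by 90° clockwise gives 135° — the wind blows toward the southeast.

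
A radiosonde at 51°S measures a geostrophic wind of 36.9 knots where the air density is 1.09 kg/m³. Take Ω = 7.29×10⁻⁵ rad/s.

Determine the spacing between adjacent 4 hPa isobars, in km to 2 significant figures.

170 km

Coriolis parameter at 51°S:
f = 2Ω sin φ = 2 × 7.29×10⁻⁵ × sin 51° = 1.13×10⁻⁴ s⁻¹
Wind speed in SI: 36.9 knots = 19.0 m/s
Geostrophic balance rearranged: |∂P/∂n| = f ρ V_g
|∂P/∂n| = 1.13×10⁻⁴ × 1.09 × 19.0 = 2.34×10⁻³ Pa/m
Isobar spacing: Δn = ΔP/|∂P/∂n| = 400 Pa / 2.34×10⁻³ Pa/m = 170612 m ≈ 170 km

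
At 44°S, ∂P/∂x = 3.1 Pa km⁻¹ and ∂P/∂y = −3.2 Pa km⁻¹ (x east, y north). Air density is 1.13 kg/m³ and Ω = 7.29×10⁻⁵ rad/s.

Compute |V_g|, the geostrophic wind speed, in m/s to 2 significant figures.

Coriolis parameter at 44°S:
f = 2Ω sin φ = 2 × 7.29×10⁻⁵ × sin 44° = 1.01×10⁻⁴ s⁻¹
In the Southern Hemisphere f is negative: f = −1.01×10⁻⁴ s⁻¹.
Component geostrophic relations (x east, y north):
u_g = −(1/(fρ)) ∂P/∂y,  v_g = (1/(fρ)) ∂P/∂x
u_g = −(−3.2×10⁻³)/(−1.01×10⁻⁴ × 1.13) = −28.0 m/s;  v_g = (3.1×10⁻³)/(−1.01×10⁻⁴ × 1.13) = −27.1 m/s
|V_g| = √(u_g² + v_g²) = 38.9 m/s

39 m/s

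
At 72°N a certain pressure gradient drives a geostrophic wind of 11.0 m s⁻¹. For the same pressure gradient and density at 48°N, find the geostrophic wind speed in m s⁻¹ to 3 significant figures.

With the same pressure gradient and density, V_g ∝ 1/f ∝ 1/sin φ.
V₂ = V₁ · sin φ₁ / sin φ₂ = 11.0 × sin 72° / sin 48°
V₂ = 11.0 × 0.9511/0.7431 = 14.1 m s⁻¹

14.1 m s⁻¹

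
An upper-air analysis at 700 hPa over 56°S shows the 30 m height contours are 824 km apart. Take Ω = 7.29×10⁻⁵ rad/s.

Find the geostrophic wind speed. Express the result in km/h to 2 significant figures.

11 km/h

Coriolis parameter at 56°S:
f = 2Ω sin φ = 2 × 7.29×10⁻⁵ × sin 56° = 1.21×10⁻⁴ s⁻¹
Height gradient: |∂Z/∂n| = 30 m / 824000 m = 3.64×10⁻⁵
On a pressure surface, geostrophic balance gives V_g = (g/f)|∂Z/∂n|:
V_g = 9.81 × 3.64×10⁻⁵ / 1.21×10⁻⁴ = 2.95 m/s
Converting: 2.95 m/s × 3.6 = 11 km/h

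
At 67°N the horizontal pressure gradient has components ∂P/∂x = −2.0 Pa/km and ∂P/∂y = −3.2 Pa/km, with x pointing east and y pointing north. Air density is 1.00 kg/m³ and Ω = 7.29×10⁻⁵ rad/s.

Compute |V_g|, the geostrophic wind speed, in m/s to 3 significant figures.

28.1 m/s

Coriolis parameter at 67°N:
f = 2Ω sin φ = 2 × 7.29×10⁻⁵ × sin 67° = 1.34×10⁻⁴ s⁻¹
Component geostrophic relations (x east, y north):
u_g = −(1/(fρ)) ∂P/∂y,  v_g = (1/(fρ)) ∂P/∂x
u_g = −(−3.2×10⁻³)/(1.34×10⁻⁴ × 1.00) = 23.8 m/s;  v_g = (−2.0×10⁻³)/(1.34×10⁻⁴ × 1.00) = −14.9 m/s
|V_g| = √(u_g² + v_g²) = 28.1 m/s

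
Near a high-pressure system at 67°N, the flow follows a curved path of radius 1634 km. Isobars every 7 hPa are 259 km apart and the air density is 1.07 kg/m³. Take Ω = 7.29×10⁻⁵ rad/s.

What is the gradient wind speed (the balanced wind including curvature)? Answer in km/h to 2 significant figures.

Coriolis parameter at 67°N:
f = 2Ω sin φ = 2 × 7.29×10⁻⁵ × sin 67° = 1.34×10⁻⁴ s⁻¹
Pressure gradient: |∂P/∂n| = 700 Pa / 259000 m = 2.70×10⁻³ Pa/m
Geostrophic speed: V_g = |∂P/∂n|/(fρ) = 2.70×10⁻³/(1.34×10⁻⁴ × 1.07) = 18.8 m/s
Around a high, pressure-gradient force acts outward with centrifugal, so Coriolis balances both:
fV = (1/ρ)|∂P/∂n| + V²/R  →  V² − fR·V + fR·V_g = 0
With fR = 1.34×10⁻⁴ × 1634×10³ m = 219 m/s:
V = [fR − √((fR)² − 4 fR V_g)]/2 = [219 − √(219² − 4×219×18.8)]/2 = 20.8 m/s
Supergeostrophic (V > V_g = 18.8 m/s), as expected around a high.
Converting: 20.8 m/s × 3.6 = 75 km/h

75 km/h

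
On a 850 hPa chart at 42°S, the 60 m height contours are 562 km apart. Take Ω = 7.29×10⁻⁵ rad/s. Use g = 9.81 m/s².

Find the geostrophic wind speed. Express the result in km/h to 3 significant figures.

38.6 km/h

Coriolis parameter at 42°S:
f = 2Ω sin φ = 2 × 7.29×10⁻⁵ × sin 42° = 9.76×10⁻⁵ s⁻¹
Height gradient: |∂Z/∂n| = 60 m / 562000 m = 1.07×10⁻⁴
On a pressure surface, geostrophic balance gives V_g = (g/f)|∂Z/∂n|:
V_g = 9.81 × 1.07×10⁻⁴ / 9.76×10⁻⁵ = 10.7 m/s
Converting: 10.7 m/s × 3.6 = 38.6 km/h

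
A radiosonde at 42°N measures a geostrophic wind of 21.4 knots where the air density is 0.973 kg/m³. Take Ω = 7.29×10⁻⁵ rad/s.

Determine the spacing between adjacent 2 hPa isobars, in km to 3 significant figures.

191 km

Coriolis parameter at 42°N:
f = 2Ω sin φ = 2 × 7.29×10⁻⁵ × sin 42° = 9.76×10⁻⁵ s⁻¹
Wind speed in SI: 21.4 knots = 11.0 m/s
Geostrophic balance rearranged: |∂P/∂n| = f ρ V_g
|∂P/∂n| = 9.76×10⁻⁵ × 0.973 × 11.0 = 1.05×10⁻³ Pa/m
Isobar spacing: Δn = ΔP/|∂P/∂n| = 200 Pa / 1.05×10⁻³ Pa/m = 191380 m ≈ 191 km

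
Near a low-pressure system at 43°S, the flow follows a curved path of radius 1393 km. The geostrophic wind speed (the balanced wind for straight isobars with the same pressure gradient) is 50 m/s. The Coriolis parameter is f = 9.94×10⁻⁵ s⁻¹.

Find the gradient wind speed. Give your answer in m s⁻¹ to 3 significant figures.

Around a low, centrifugal force acts outward with Coriolis, so pressure-gradient force balances both:
(1/ρ)|∂P/∂n| = fV + V²/R  →  V² + fR·V − fR·V_g = 0
With fR = 9.94×10⁻⁵ × 1393×10³ m = 138 m/s:
V = [−fR + √((fR)² + 4 fR V_g)]/2 = [−138 + √(138² + 4×138×50)]/2 = 39 m/s
Subgeostrophic (V < V_g = 50 m/s), as expected around a low.

39.0 m s⁻¹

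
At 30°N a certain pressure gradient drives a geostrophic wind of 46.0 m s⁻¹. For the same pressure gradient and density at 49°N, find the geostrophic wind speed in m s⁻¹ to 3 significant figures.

With the same pressure gradient and density, V_g ∝ 1/f ∝ 1/sin φ.
V₂ = V₁ · sin φ₁ / sin φ₂ = 46.0 × sin 30° / sin 49°
V₂ = 46.0 × 0.5000/0.7547 = 30.5 m s⁻¹

30.5 m s⁻¹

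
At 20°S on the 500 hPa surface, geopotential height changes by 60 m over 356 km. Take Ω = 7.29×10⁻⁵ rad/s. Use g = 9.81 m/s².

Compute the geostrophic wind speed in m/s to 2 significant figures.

33 m/s

Coriolis parameter at 20°S:
f = 2Ω sin φ = 2 × 7.29×10⁻⁵ × sin 20° = 4.99×10⁻⁵ s⁻¹
Height gradient: |∂Z/∂n| = 60 m / 356000 m = 1.69×10⁻⁴
On a pressure surface, geostrophic balance gives V_g = (g/f)|∂Z/∂n|:
V_g = 9.81 × 1.69×10⁻⁴ / 4.99×10⁻⁵ = 33.2 m/s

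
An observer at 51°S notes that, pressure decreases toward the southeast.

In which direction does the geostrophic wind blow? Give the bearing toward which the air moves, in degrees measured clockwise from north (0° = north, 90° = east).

The pressure-gradient force points toward the southeast (bearing 135°).
Geostrophic balance: in the Southern Hemisphere the Coriolis force deflects motion to the left, so the geostrophic wind blows 90° to the left of the pressure-gradient force (low pressure on the right).
Rotating 135° by 90° counterclockwise gives 045° — the wind blows toward the northeast.

045°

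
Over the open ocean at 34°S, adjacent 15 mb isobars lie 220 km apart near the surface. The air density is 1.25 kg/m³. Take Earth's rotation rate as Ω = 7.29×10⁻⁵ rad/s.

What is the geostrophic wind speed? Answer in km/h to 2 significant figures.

240 km/h

Coriolis parameter at 34°S:
f = 2Ω sin φ = 2 × 7.29×10⁻⁵ × sin 34° = 8.15×10⁻⁵ s⁻¹
Pressure gradient: |∂P/∂n| = 1500 Pa / 220000 m = 6.82×10⁻³ Pa/m
Geostrophic balance (pressure-gradient force = Coriolis force):
V_g = (1/(fρ)) |∂P/∂n| = 6.82×10⁻³ / (8.15×10⁻⁵ × 1.25) = 66.9 m/s
Converting: 66.9 m/s × 3.6 = 240 km/h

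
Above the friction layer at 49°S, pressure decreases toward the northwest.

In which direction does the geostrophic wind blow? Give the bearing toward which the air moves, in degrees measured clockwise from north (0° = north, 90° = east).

225°

The pressure-gradient force points toward the northwest (bearing 315°).
Geostrophic balance: in the Southern Hemisphere the Coriolis force deflects motion to the left, so the geostrophic wind blows 90° to the left of the pressure-gradient force (low pressure on the right).
Rotating 315° by 90° counterclockwise gives 225° — the wind blows toward the southwest.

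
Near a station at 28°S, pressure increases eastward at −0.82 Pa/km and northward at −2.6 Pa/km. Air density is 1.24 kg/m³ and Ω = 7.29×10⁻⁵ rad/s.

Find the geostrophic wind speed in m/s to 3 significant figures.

Coriolis parameter at 28°S:
f = 2Ω sin φ = 2 × 7.29×10⁻⁵ × sin 28° = 6.84×10⁻⁵ s⁻¹
In the Southern Hemisphere f is negative: f = −6.84×10⁻⁵ s⁻¹.
Component geostrophic relations (x east, y north):
u_g = −(1/(fρ)) ∂P/∂y,  v_g = (1/(fρ)) ∂P/∂x
u_g = −(−2.6×10⁻³)/(−6.84×10⁻⁵ × 1.24) = −30.6 m/s;  v_g = (−0.82×10⁻³)/(−6.84×10⁻⁵ × 1.24) = 9.66 m/s
|V_g| = √(u_g² + v_g²) = 32.1 m/s

32.1 m/s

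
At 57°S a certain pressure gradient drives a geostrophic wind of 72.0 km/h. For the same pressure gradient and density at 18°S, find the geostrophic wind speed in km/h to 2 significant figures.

200 km/h

With the same pressure gradient and density, V_g ∝ 1/f ∝ 1/sin φ.
V₂ = V₁ · sin φ₁ / sin φ₂ = 72.0 × sin 57° / sin 18°
V₂ = 72.0 × 0.8387/0.3090 = 200 km/h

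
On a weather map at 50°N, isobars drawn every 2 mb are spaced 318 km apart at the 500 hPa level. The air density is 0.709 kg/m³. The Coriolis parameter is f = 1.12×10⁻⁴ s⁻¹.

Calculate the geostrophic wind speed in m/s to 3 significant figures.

Pressure gradient: |∂P/∂n| = 200 Pa / 318000 m = 6.29×10⁻⁴ Pa/m
Geostrophic balance (pressure-gradient force = Coriolis force):
V_g = (1/(fρ)) |∂P/∂n| = 6.29×10⁻⁴ / (1.12×10⁻⁴ × 0.709) = 7.92 m/s

7.92 m/s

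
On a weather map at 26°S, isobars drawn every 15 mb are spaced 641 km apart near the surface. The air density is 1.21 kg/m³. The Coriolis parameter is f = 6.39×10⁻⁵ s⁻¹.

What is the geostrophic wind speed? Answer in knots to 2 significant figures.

Pressure gradient: |∂P/∂n| = 1500 Pa / 641000 m = 2.34×10⁻³ Pa/m
Geostrophic balance (pressure-gradient force = Coriolis force):
V_g = (1/(fρ)) |∂P/∂n| = 2.34×10⁻³ / (6.39×10⁻⁵ × 1.21) = 30.3 m/s
Converting: 30.3 m/s × 1.944 = 59 knots

59 knots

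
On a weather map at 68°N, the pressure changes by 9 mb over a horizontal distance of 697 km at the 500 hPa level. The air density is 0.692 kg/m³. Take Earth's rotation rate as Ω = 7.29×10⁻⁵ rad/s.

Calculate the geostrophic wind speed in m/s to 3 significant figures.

Coriolis parameter at 68°N:
f = 2Ω sin φ = 2 × 7.29×10⁻⁵ × sin 68° = 1.35×10⁻⁴ s⁻¹
Pressure gradient: |∂P/∂n| = 900 Pa / 697000 m = 1.29×10⁻³ Pa/m
Geostrophic balance (pressure-gradient force = Coriolis force):
V_g = (1/(fρ)) |∂P/∂n| = 1.29×10⁻³ / (1.35×10⁻⁴ × 0.692) = 13.8 m/s

13.8 m/s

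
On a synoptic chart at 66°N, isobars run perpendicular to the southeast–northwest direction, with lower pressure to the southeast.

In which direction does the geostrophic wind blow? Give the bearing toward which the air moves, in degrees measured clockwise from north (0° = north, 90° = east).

The pressure-gradient force points toward the southeast (bearing 135°).
Geostrophic balance: in the Northern Hemisphere the Coriolis force deflects motion to the right, so the geostrophic wind blows 90° to the right of the pressure-gradient force (low pressure on the left).
Rotating 135° by 90° clockwise gives 225° — the wind blows toward the southwest.

225°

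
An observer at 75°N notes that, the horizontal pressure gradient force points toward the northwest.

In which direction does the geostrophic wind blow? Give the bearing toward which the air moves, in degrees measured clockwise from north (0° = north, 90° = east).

045°

The pressure-gradient force points toward the northwest (bearing 315°).
Geostrophic balance: in the Northern Hemisphere the Coriolis force deflects motion to the right, so the geostrophic wind blows 90° to the right of the pressure-gradient force (low pressure on the left).
Rotating 315° by 90° clockwise gives 045° — the wind blows toward the northeast.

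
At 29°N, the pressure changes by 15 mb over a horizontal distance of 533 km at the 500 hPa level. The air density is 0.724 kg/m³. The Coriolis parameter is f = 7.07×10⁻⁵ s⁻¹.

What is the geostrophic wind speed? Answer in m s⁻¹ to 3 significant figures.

Pressure gradient: |∂P/∂n| = 1500 Pa / 533000 m = 2.81×10⁻³ Pa/m
Geostrophic balance (pressure-gradient force = Coriolis force):
V_g = (1/(fρ)) |∂P/∂n| = 2.81×10⁻³ / (7.07×10⁻⁵ × 0.724) = 55.0 m/s

55.0 m s⁻¹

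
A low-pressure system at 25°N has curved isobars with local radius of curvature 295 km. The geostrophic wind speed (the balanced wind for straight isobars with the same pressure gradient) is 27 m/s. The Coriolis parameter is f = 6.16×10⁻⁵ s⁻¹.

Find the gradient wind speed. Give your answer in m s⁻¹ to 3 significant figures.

14.9 m s⁻¹

Around a low, centrifugal force acts outward with Coriolis, so pressure-gradient force balances both:
(1/ρ)|∂P/∂n| = fV + V²/R  →  V² + fR·V − fR·V_g = 0
With fR = 6.16×10⁻⁵ × 295×10³ m = 18.2 m/s:
V = [−fR + √((fR)² + 4 fR V_g)]/2 = [−18.2 + √(18.2² + 4×18.2×27)]/2 = 14.9 m/s
Subgeostrophic (V < V_g = 27 m/s), as expected around a low.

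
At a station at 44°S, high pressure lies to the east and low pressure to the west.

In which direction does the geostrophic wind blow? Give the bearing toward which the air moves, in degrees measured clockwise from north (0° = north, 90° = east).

180°

The pressure-gradient force points toward the west (bearing 270°).
Geostrophic balance: in the Southern Hemisphere the Coriolis force deflects motion to the left, so the geostrophic wind blows 90° to the left of the pressure-gradient force (low pressure on the right).
Rotating 270° by 90° counterclockwise gives 180° — the wind blows toward the south.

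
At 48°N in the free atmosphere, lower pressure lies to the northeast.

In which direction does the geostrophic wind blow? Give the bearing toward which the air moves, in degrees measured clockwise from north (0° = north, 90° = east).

135°

The pressure-gradient force points toward the northeast (bearing 045°).
Geostrophic balance: in the Northern Hemisphere the Coriolis force deflects motion to the right, so the geostrophic wind blows 90° to the right of the pressure-gradient force (low pressure on the left).
Rotating 045° by 90° clockwise gives 135° — the wind blows toward the southeast.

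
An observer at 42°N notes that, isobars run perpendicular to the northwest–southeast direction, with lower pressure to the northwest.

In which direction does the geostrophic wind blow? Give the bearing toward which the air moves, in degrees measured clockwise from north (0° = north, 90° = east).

The pressure-gradient force points toward the northwest (bearing 315°).
Geostrophic balance: in the Northern Hemisphere the Coriolis force deflects motion to the right, so the geostrophic wind blows 90° to the right of the pressure-gradient force (low pressure on the left).
Rotating 315° by 90° clockwise gives 045° — the wind blows toward the northeast.

045°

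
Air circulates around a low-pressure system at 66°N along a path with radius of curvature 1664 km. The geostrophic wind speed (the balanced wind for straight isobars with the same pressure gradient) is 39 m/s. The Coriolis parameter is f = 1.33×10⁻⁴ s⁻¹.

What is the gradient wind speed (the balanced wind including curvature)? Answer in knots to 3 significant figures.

65.8 knots

Around a low, centrifugal force acts outward with Coriolis, so pressure-gradient force balances both:
(1/ρ)|∂P/∂n| = fV + V²/R  →  V² + fR·V − fR·V_g = 0
With fR = 1.33×10⁻⁴ × 1664×10³ m = 221 m/s:
V = [−fR + √((fR)² + 4 fR V_g)]/2 = [−221 + √(221² + 4×221×39)]/2 = 33.8 m/s
Subgeostrophic (V < V_g = 39 m/s), as expected around a low.
Converting: 33.8 m/s × 1.944 = 65.8 knots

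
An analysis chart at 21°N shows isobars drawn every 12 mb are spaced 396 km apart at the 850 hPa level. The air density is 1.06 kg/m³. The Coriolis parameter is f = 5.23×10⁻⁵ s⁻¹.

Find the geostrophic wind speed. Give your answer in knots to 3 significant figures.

Pressure gradient: |∂P/∂n| = 1200 Pa / 396000 m = 3.03×10⁻³ Pa/m
Geostrophic balance (pressure-gradient force = Coriolis force):
V_g = (1/(fρ)) |∂P/∂n| = 3.03×10⁻³ / (5.23×10⁻⁵ × 1.06) = 54.7 m/s
Converting: 54.7 m/s × 1.944 = 106 knots

106 knots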